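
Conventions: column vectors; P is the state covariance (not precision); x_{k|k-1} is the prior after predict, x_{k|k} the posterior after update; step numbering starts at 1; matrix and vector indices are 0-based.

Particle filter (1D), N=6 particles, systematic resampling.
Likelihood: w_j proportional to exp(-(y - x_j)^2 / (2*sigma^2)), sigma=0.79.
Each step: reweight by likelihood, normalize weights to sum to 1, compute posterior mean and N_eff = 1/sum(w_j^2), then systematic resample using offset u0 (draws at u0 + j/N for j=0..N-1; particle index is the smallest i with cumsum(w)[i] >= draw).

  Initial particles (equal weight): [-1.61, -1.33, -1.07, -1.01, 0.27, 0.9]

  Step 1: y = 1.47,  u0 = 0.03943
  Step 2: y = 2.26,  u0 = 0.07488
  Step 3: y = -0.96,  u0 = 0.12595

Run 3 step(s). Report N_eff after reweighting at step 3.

N_eff = 3.4456

step 1: w=[0.0005, 0.0017, 0.0052, 0.0066, 0.2864, 0.6997]  mean=0.6919  Neff=1.7492  idx=[4, 4, 5, 5, 5, 5]
step 2: w=[0.0422, 0.0422, 0.2289, 0.2289, 0.2289, 0.2289]  mean=0.8468  Neff=4.6917  idx=[1, 2, 3, 4, 4, 5]
step 3: w=[0.4875, 0.1025, 0.1025, 0.1025, 0.1025, 0.1025]  mean=0.5928  Neff=3.4456  idx=[0, 0, 0, 2, 3, 5]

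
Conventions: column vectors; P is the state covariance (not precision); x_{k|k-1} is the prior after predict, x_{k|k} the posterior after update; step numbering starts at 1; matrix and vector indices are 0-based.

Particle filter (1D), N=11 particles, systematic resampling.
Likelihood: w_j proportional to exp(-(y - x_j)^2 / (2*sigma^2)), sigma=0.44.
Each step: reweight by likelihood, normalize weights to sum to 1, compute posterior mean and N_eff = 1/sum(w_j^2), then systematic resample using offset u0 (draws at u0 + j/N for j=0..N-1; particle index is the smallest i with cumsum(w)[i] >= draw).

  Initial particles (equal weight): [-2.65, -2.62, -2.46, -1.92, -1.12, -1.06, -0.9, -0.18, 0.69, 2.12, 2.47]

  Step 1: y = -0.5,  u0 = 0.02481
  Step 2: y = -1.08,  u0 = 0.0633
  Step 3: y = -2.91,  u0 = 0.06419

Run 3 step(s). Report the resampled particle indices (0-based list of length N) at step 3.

step 1: w=[0.0000, 0.0000, 0.0000, 0.0024, 0.1628, 0.1955, 0.2907, 0.3373, 0.0113, 0.0000, 0.0000]  mean=-0.7087  Neff=3.8009  idx=[4, 4, 5, 5, 6, 6, 6, 7, 7, 7, 7]
step 2: w=[0.1375, 0.1375, 0.1379, 0.1379, 0.1270, 0.1270, 0.1270, 0.0170, 0.0170, 0.0170, 0.0170]  mean=-0.9555  Neff=7.9744  idx=[0, 1, 1, 2, 3, 3, 4, 5, 5, 6, 9]
step 3: w=[0.1935, 0.1935, 0.1935, 0.1101, 0.1101, 0.1101, 0.0223, 0.0223, 0.0223, 0.0223, 0.0000]  mean=-1.0805  Neff=6.6380  idx=[0, 0, 1, 1, 2, 2, 3, 4, 4, 5, 8]

resampled_idx = [0, 0, 1, 1, 2, 2, 3, 4, 4, 5, 8]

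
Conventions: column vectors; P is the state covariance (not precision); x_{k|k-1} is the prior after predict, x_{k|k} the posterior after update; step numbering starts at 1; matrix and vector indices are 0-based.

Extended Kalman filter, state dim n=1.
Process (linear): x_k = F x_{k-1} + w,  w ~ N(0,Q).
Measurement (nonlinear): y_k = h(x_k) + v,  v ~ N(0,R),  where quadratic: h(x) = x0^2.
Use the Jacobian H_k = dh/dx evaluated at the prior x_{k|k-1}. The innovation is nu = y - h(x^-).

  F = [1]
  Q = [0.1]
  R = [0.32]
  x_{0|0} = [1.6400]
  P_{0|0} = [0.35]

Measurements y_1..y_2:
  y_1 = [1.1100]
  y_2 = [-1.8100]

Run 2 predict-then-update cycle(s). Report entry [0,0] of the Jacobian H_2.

step 1: x^-=[1.6400]  P^-=[0.4500]  H_jac=[3.2800]  S=[5.1613]  K=[0.2860]  nu=[-1.5796]  x^+=[1.1883]  P^+=[0.0279]
step 2: x^-=[1.1883]  P^-=[0.1279]  H_jac=[2.3765]  S=[1.0424]  K=[0.2916]  nu=[-3.2220]  x^+=[0.2487]  P^+=[0.0393]

H_jac[0,0] = 2.3765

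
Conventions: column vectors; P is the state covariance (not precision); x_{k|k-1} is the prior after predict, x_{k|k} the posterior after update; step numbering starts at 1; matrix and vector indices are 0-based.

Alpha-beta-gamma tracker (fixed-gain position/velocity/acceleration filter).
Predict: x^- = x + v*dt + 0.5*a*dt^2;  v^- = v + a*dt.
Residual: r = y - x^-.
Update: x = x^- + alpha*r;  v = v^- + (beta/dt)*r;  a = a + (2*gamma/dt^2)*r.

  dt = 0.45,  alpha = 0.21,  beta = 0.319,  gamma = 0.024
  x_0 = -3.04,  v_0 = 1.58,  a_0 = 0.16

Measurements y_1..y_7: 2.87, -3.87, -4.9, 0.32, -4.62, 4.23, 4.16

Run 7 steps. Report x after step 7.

x_post = -0.6918

step 1: x_pred=-2.3128  r=5.1828  x^+=-1.2244  v^+=5.3260  a^+=1.3885
step 2: x_pred=1.3129  r=-5.1829  x^+=0.2245  v^+=2.2768  a^+=0.1600
step 3: x_pred=1.2652  r=-6.1652  x^+=-0.0295  v^+=-2.0217  a^+=-1.3014
step 4: x_pred=-1.0710  r=1.3910  x^+=-0.7789  v^+=-1.6213  a^+=-0.9717
step 5: x_pred=-1.6068  r=-3.0132  x^+=-2.2396  v^+=-4.1945  a^+=-1.6859
step 6: x_pred=-4.2978  r=8.5278  x^+=-2.5070  v^+=1.0921  a^+=0.3355
step 7: x_pred=-1.9816  r=6.1416  x^+=-0.6918  v^+=5.5968  a^+=1.7913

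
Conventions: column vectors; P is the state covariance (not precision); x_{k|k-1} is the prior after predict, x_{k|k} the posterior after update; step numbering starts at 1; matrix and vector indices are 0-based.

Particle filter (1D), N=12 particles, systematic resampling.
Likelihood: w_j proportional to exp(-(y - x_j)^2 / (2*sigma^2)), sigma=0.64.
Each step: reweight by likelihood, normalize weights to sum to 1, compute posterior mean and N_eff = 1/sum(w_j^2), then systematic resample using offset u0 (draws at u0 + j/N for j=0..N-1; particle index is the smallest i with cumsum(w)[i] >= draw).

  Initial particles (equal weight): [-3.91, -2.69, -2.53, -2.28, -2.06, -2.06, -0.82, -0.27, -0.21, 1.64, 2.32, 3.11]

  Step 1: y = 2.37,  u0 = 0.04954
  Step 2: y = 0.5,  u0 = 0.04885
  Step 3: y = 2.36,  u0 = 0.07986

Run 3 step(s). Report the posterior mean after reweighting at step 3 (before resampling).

post_mean = 1.8258

step 1: w=[0.0000, 0.0000, 0.0000, 0.0000, 0.0000, 0.0000, 0.0000, 0.0001, 0.0001, 0.2568, 0.4907, 0.2522]  mean=2.3440  Neff=2.7001  idx=[9, 9, 9, 10, 10, 10, 10, 10, 10, 11, 11, 11]
step 2: w=[0.2843, 0.2843, 0.2843, 0.0244, 0.0244, 0.0244, 0.0244, 0.0244, 0.0244, 0.0003, 0.0003, 0.0003]  mean=1.7409  Neff=4.0651  idx=[0, 0, 0, 1, 1, 1, 1, 2, 2, 2, 4, 7]
step 3: w=[0.0727, 0.0727, 0.0727, 0.0727, 0.0727, 0.0727, 0.0727, 0.0727, 0.0727, 0.0727, 0.1366, 0.1366]  mean=1.8258  Neff=11.0939  idx=[1, 2, 3, 4, 5, 6, 7, 9, 10, 10, 11, 11]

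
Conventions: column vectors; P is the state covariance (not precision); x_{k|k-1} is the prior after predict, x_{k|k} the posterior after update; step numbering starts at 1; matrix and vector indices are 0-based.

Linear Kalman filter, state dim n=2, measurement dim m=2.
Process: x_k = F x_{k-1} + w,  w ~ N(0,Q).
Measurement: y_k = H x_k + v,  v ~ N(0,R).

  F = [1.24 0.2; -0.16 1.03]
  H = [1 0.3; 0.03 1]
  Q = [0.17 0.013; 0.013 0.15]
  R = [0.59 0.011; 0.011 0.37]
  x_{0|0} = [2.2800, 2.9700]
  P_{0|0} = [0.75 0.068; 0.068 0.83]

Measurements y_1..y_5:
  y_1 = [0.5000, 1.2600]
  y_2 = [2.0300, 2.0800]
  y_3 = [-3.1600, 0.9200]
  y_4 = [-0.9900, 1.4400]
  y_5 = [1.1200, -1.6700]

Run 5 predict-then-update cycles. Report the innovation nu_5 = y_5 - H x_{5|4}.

innov = [1.7315, -3.2527]

step 1: x^-=[3.4212, 2.6943]  P^-=[1.3901 0.1199; 0.1199 1.0273]  S=[2.1445 0.4818; 0.4818 1.4058]  K=[0.6925 -0.1224; 0.0377 0.7204]  nu=[-3.7295, -1.5369]  x^+=[1.0267, 1.4463]  P^+=[0.4223 -0.0504; -0.0504 0.2685]
step 2: x^-=[1.5624, 1.3254]  P^-=[0.8051 -0.0782; -0.0782 0.4622]  S=[1.3898 0.0949; 0.0949 0.8283]  K=[0.5714 -0.1307; 0.0056 0.5546]  nu=[0.0700, 0.7077]  x^+=[1.5098, 1.7183]  P^+=[0.3515 -0.0526; -0.0526 0.2068]
step 3: x^-=[2.2159, 1.5283]  P^-=[0.6926 -0.0796; -0.0796 0.3958]  S=[1.2704 0.0701; 0.0701 0.7616]  K=[0.5333 -0.1264; 0.0023 0.5163]  nu=[-5.8344, -0.6748]  x^+=[-0.8105, 1.1667]  P^+=[0.3285 -0.0508; -0.0508 0.1926]
step 4: x^-=[-0.7716, 1.3314]  P^-=[0.6576 -0.0757; -0.0757 0.3795]  S=[1.2364 0.0682; 0.0682 0.7455]  K=[0.5203 -0.1227; 0.0030 0.5057]  nu=[-0.6178, 0.1317]  x^+=[-1.1092, 1.3962]  P^+=[0.3204 -0.0493; -0.0493 0.1886]
step 5: x^-=[-1.0962, 1.6156]  P^-=[0.6458 -0.0731; -0.0731 0.3745]  S=[1.2256 0.0690; 0.0690 0.7407]  K=[0.5158 -0.1205; 0.0038 0.5023]  nu=[1.7315, -3.2527]  x^+=[0.1890, -0.0118]  P^+=[0.3175 -0.0485; -0.0485 0.1874]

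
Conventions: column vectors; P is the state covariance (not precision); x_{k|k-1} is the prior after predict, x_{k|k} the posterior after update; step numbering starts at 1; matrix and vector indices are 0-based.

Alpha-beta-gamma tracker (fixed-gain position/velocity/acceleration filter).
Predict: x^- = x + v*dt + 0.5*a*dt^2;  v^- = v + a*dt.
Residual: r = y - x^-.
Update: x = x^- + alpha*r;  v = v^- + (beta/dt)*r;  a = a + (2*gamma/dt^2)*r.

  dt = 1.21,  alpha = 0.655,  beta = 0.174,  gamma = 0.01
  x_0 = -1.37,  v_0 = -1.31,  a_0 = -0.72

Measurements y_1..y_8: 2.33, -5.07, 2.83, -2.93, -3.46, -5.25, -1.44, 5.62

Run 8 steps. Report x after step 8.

step 1: x_pred=-3.4822  r=5.8122  x^+=0.3248  v^+=-1.3454  a^+=-0.6406
step 2: x_pred=-1.7721  r=-3.2979  x^+=-3.9322  v^+=-2.5948  a^+=-0.6857
step 3: x_pred=-7.5738  r=10.4038  x^+=-0.7593  v^+=-1.9283  a^+=-0.5435
step 4: x_pred=-3.4905  r=0.5605  x^+=-3.1234  v^+=-2.5054  a^+=-0.5359
step 5: x_pred=-6.5472  r=3.0872  x^+=-4.5251  v^+=-2.7099  a^+=-0.4937
step 6: x_pred=-8.1655  r=2.9155  x^+=-6.2558  v^+=-2.8880  a^+=-0.4539
step 7: x_pred=-10.0826  r=8.6426  x^+=-4.4217  v^+=-2.1944  a^+=-0.3358
step 8: x_pred=-7.3227  r=12.9427  x^+=1.1548  v^+=-0.7395  a^+=-0.1590

x_post = 1.1548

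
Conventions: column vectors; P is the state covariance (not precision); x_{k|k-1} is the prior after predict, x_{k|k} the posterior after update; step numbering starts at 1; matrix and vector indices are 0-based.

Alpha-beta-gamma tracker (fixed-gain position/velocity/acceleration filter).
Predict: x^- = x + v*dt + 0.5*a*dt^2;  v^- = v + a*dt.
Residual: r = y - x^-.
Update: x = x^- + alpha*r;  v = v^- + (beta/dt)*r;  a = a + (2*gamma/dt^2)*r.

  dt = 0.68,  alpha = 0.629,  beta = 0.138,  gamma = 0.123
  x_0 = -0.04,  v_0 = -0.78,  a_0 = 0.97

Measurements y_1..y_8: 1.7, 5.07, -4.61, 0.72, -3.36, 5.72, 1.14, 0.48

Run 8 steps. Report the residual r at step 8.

step 1: x_pred=-0.3461  r=2.0461  x^+=0.9409  v^+=0.2948  a^+=2.0586
step 2: x_pred=1.6173  r=3.4527  x^+=3.7891  v^+=2.3954  a^+=3.8954
step 3: x_pred=6.3185  r=-10.9285  x^+=-0.5555  v^+=2.8264  a^+=-1.9186
step 4: x_pred=0.9228  r=-0.2028  x^+=0.7953  v^+=1.4806  a^+=-2.0265
step 5: x_pred=1.3335  r=-4.6935  x^+=-1.6187  v^+=-0.8500  a^+=-4.5235
step 6: x_pred=-3.2426  r=8.9626  x^+=2.3949  v^+=-2.1071  a^+=0.2446
step 7: x_pred=1.0186  r=0.1214  x^+=1.0950  v^+=-1.9161  a^+=0.3092
step 8: x_pred=-0.1365  r=0.6165  x^+=0.2513  v^+=-1.5808  a^+=0.6372

resid = 0.6165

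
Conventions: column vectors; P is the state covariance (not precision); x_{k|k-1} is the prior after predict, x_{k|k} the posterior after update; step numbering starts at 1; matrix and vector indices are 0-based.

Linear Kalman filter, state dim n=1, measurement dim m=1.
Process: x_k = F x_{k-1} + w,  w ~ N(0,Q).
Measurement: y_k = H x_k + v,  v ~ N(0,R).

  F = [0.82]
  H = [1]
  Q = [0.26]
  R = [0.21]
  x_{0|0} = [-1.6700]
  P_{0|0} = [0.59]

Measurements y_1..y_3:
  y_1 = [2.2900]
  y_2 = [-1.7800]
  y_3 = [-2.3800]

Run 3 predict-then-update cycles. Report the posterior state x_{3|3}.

step 1: x^-=[-1.3694]  P^-=[0.6567]  S=[0.8667]  K=[0.7577]  nu=[3.6594]  x^+=[1.4033]  P^+=[0.1591]
step 2: x^-=[1.1507]  P^-=[0.3670]  S=[0.5770]  K=[0.6360]  nu=[-2.9307]  x^+=[-0.7133]  P^+=[0.1336]
step 3: x^-=[-0.5849]  P^-=[0.3498]  S=[0.5598]  K=[0.6249]  nu=[-1.7951]  x^+=[-1.7066]  P^+=[0.1312]

x_post = [-1.7066]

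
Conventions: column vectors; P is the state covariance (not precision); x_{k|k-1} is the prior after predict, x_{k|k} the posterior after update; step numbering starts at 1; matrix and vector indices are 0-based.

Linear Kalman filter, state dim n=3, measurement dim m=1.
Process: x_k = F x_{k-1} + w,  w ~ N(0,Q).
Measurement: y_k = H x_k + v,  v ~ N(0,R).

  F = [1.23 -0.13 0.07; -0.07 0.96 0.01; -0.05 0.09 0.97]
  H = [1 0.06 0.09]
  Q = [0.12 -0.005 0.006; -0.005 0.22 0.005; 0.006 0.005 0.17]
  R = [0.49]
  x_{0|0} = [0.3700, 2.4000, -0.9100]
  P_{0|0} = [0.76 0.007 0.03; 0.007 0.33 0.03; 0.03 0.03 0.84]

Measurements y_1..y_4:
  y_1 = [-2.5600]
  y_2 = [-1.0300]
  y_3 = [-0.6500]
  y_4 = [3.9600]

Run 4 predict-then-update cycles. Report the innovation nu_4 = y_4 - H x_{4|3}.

innov = [6.0092]

step 1: x^-=[0.0794, 2.2690, -0.6852]  P^-=[1.2819 -0.1005 0.0453; -0.1005 0.5275 0.0699; 0.0453 0.0699 0.9672]  S=[1.7785]  K=[0.7197; -0.0352; 0.0768]  nu=[-2.7139]  x^+=[-1.8737, 2.3645, -0.8936]  P^+=[0.3607 -0.0555 -0.0530; -0.0555 0.5253 0.0747; -0.0530 0.0747 0.9567]
step 2: x^-=[-2.6746, 2.3921, -0.5603]  P^-=[0.6866 -0.1624 -0.0358; -0.1624 0.7150 0.1372; -0.0358 0.1372 1.0940]  S=[1.1636]  K=[0.5789; -0.0921; 0.0609]  nu=[1.5515]  x^+=[-1.7764, 2.2492, -0.4658]  P^+=[0.2966 -0.1004 -0.0768; -0.1004 0.7051 0.1437; -0.0768 0.1437 1.0897]
step 3: x^-=[-2.5100, 2.2789, -0.1606]  P^-=[0.6023 -0.2283 -0.0669; -0.2283 0.8877 0.2222; -0.0669 0.2222 1.2352]  S=[1.0684]  K=[0.5452; -0.1451; 0.0539]  nu=[1.7377]  x^+=[-1.5625, 2.0267, -0.0669]  P^+=[0.2846 -0.1438 -0.0983; -0.1438 0.8652 0.2305; -0.0983 0.2305 1.2321]
step 4: x^-=[-2.1901, 2.0544, 0.1956]  P^-=[0.5961 -0.2932 -0.0994; -0.2932 1.0428 0.3221; -0.0994 0.3221 1.3880]  S=[1.0515]  K=[0.5417; -0.1918; 0.0427]  nu=[6.0092]  x^+=[1.0650, 0.9018, 0.4521]  P^+=[0.2876 -0.1840 -0.1237; -0.1840 1.0041 0.3307; -0.1237 0.3307 1.3861]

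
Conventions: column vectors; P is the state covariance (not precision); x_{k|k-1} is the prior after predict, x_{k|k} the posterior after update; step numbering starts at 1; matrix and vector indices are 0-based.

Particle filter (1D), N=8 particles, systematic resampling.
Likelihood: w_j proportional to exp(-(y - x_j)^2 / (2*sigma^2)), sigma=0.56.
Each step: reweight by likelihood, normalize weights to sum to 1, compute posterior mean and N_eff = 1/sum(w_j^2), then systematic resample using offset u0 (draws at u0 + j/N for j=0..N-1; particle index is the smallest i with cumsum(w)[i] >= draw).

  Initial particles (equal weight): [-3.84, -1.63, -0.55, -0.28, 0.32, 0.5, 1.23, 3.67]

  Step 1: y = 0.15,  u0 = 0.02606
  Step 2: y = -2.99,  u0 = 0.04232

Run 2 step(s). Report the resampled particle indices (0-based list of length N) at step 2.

resampled_idx = [0, 0, 0, 0, 0, 0, 0, 2]

step 1: w=[0.0000, 0.0020, 0.1457, 0.2370, 0.3039, 0.2618, 0.0496, 0.0000]  mean=0.1393  Neff=4.1536  idx=[2, 3, 3, 4, 4, 4, 5, 5]
step 2: w=[0.8203, 0.0894, 0.0894, 0.0003, 0.0003, 0.0003, 0.0000, 0.0000]  mean=-0.5009  Neff=1.4515  idx=[0, 0, 0, 0, 0, 0, 0, 2]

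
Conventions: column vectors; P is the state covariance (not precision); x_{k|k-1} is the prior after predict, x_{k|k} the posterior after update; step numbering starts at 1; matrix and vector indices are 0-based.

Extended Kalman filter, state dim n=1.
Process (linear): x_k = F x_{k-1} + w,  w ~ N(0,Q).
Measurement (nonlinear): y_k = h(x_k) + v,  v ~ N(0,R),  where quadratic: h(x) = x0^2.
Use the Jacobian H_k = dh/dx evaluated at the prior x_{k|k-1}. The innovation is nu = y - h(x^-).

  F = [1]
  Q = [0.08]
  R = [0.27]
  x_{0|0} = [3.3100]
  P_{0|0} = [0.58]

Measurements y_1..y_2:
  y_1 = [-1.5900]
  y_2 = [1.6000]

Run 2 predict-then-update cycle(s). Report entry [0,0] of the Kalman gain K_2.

step 1: x^-=[3.3100]  P^-=[0.6600]  H_jac=[6.6200]  S=[29.1941]  K=[0.1497]  nu=[-12.5461]  x^+=[1.4323]  P^+=[0.0061]
step 2: x^-=[1.4323]  P^-=[0.0861]  H_jac=[2.8647]  S=[0.9766]  K=[0.2526]  nu=[-0.4516]  x^+=[1.3183]  P^+=[0.0238]

K[0,0] = 0.2526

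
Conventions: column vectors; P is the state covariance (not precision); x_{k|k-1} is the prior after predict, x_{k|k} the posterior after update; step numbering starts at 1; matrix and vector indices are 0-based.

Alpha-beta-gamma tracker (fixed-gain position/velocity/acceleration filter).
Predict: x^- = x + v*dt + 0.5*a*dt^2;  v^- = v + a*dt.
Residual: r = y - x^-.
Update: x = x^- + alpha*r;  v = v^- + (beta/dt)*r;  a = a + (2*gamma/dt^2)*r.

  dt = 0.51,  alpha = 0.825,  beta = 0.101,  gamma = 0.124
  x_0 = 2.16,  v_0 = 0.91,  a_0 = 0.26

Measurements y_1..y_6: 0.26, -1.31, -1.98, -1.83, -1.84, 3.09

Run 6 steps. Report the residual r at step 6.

resid = 7.8585

step 1: x_pred=2.6579  r=-2.3979  x^+=0.6796  v^+=0.5677  a^+=-2.0264
step 2: x_pred=0.7056  r=-2.0156  x^+=-0.9573  v^+=-0.8649  a^+=-3.9482
step 3: x_pred=-1.9118  r=-0.0682  x^+=-1.9681  v^+=-2.8920  a^+=-4.0132
step 4: x_pred=-3.9649  r=2.1349  x^+=-2.2036  v^+=-4.5160  a^+=-1.9776
step 5: x_pred=-4.7639  r=2.9239  x^+=-2.3517  v^+=-4.9455  a^+=0.8103
step 6: x_pred=-4.7685  r=7.8585  x^+=1.7148  v^+=-2.9760  a^+=8.3032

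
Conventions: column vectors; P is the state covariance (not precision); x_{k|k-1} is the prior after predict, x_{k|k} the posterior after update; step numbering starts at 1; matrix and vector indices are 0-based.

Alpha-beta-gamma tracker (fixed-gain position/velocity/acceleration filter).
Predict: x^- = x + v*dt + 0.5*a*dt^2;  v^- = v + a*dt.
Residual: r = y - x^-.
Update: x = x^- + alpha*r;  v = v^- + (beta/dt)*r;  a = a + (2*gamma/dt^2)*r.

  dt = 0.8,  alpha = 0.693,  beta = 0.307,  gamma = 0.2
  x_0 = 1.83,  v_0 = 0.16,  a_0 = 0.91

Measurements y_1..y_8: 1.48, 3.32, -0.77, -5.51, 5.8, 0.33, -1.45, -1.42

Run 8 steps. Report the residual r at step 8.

resid = -2.5131

step 1: x_pred=2.2492  r=-0.7692  x^+=1.7161  v^+=0.5928  a^+=0.4293
step 2: x_pred=2.3278  r=0.9922  x^+=3.0154  v^+=1.3170  a^+=1.0494
step 3: x_pred=4.4048  r=-5.1748  x^+=0.8187  v^+=0.1707  a^+=-2.1848
step 4: x_pred=0.2561  r=-5.7661  x^+=-3.7398  v^+=-3.7899  a^+=-5.7886
step 5: x_pred=-8.6241  r=14.4241  x^+=1.3718  v^+=-2.8856  a^+=3.2264
step 6: x_pred=0.0958  r=0.2342  x^+=0.2581  v^+=-0.2145  a^+=3.3728
step 7: x_pred=1.1658  r=-2.6158  x^+=-0.6470  v^+=1.4799  a^+=1.7379
step 8: x_pred=1.0931  r=-2.5131  x^+=-0.6485  v^+=1.9059  a^+=0.1673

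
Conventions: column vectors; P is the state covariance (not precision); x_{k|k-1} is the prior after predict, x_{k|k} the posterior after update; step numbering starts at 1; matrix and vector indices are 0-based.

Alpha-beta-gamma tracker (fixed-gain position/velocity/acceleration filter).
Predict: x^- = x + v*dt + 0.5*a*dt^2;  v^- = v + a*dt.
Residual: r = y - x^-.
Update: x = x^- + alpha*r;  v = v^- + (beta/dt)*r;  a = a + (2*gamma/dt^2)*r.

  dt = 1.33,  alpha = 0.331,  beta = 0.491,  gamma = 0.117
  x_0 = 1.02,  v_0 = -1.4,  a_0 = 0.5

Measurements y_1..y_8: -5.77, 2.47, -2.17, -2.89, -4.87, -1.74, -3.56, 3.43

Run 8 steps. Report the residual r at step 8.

resid = 9.3621

step 1: x_pred=-0.3998  r=-5.3702  x^+=-2.1773  v^+=-2.7175  a^+=-0.2104
step 2: x_pred=-5.9777  r=8.4477  x^+=-3.1815  v^+=0.1213  a^+=0.9071
step 3: x_pred=-2.2179  r=0.0479  x^+=-2.2021  v^+=1.3454  a^+=0.9134
step 4: x_pred=0.3953  r=-3.2853  x^+=-0.6921  v^+=1.3475  a^+=0.4789
step 5: x_pred=1.5235  r=-6.3935  x^+=-0.5927  v^+=-0.3760  a^+=-0.3669
step 6: x_pred=-1.4173  r=-0.3227  x^+=-1.5241  v^+=-0.9831  a^+=-0.4096
step 7: x_pred=-3.1939  r=-0.3661  x^+=-3.3151  v^+=-1.6630  a^+=-0.4580
step 8: x_pred=-5.9321  r=9.3621  x^+=-2.8332  v^+=1.1840  a^+=0.7804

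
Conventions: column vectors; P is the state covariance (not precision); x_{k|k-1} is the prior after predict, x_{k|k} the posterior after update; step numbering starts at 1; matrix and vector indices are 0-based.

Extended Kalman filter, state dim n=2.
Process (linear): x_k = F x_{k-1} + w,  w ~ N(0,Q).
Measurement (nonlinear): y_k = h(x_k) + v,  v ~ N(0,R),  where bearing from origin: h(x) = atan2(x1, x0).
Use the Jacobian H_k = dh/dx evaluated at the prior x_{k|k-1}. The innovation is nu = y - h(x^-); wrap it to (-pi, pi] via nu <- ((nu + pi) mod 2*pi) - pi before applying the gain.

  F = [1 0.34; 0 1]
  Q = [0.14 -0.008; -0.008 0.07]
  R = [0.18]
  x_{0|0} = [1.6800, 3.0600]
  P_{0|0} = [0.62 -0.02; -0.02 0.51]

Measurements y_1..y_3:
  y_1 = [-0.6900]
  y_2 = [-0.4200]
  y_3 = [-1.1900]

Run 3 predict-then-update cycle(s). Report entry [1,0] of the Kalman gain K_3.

step 1: x^-=[2.7204, 3.0600]  P^-=[0.8054 0.1454; 0.1454 0.5800]  H_jac=[-0.1825 0.1623]  S=[0.2135]  K=[-0.5780; 0.3165]  nu=[-1.5341]  x^+=[3.6072, 2.5744]  P^+=[0.7340 0.1845; 0.1845 0.5586]
step 2: x^-=[4.4825, 2.5744]  P^-=[1.0640 0.3664; 0.3664 0.6286]  H_jac=[-0.0963 0.1678]  S=[0.1957]  K=[-0.2097; 0.3584]  nu=[-0.9413]  x^+=[4.6799, 2.2370]  P^+=[1.0554 0.3811; 0.3811 0.6035]
step 3: x^-=[5.4405, 2.2370]  P^-=[1.5243 0.5783; 0.5783 0.6735]  H_jac=[-0.0646 0.1572]  S=[0.1913]  K=[-0.0399; 0.3582]  nu=[-1.5801]  x^+=[5.5035, 1.6711]  P^+=[1.5240 0.5810; 0.5810 0.6489]

K[1,0] = 0.3582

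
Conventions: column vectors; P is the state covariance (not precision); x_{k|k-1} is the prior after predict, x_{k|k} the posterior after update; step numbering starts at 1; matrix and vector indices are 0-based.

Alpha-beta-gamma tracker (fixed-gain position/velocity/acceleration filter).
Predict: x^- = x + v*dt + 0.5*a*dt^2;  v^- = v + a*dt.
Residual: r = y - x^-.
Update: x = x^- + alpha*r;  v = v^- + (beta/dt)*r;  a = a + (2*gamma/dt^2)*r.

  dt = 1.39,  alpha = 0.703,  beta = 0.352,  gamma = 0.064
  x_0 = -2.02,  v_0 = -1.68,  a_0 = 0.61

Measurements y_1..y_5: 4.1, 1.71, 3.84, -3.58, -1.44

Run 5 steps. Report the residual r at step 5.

step 1: x_pred=-3.7659  r=7.8659  x^+=1.7638  v^+=1.1598  a^+=1.1311
step 2: x_pred=4.4687  r=-2.7587  x^+=2.5293  v^+=2.0335  a^+=0.9483
step 3: x_pred=6.2720  r=-2.4320  x^+=4.5623  v^+=2.7358  a^+=0.7872
step 4: x_pred=9.1256  r=-12.7056  x^+=0.1936  v^+=0.6125  a^+=-0.0545
step 5: x_pred=0.9923  r=-2.4323  x^+=-0.7176  v^+=-0.0792  a^+=-0.2156

resid = -2.4323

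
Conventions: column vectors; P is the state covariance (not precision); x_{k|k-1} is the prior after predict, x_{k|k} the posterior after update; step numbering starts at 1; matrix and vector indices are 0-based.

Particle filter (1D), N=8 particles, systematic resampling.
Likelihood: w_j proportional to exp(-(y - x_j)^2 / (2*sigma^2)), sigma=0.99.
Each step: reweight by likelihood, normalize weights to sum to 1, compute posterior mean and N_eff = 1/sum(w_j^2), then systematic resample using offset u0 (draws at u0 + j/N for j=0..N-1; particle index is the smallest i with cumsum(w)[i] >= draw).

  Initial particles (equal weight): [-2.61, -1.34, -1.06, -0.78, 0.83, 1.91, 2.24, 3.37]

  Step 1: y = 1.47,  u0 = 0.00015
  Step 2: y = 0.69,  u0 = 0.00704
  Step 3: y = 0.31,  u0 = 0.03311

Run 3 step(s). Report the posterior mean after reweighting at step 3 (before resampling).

post_mean = 0.8876

step 1: w=[0.0001, 0.0065, 0.0139, 0.0275, 0.2954, 0.3298, 0.2690, 0.0577]  mean=1.6273  Neff=3.6660  idx=[1, 4, 4, 5, 5, 5, 6, 6]
step 2: w=[0.0298, 0.2419, 0.2419, 0.1143, 0.1143, 0.1143, 0.0717, 0.0717]  mean=1.3379  Neff=5.9741  idx=[0, 1, 1, 2, 2, 4, 5, 6]
step 3: w=[0.0563, 0.1969, 0.1969, 0.1969, 0.1969, 0.0612, 0.0612, 0.0338]  mean=0.8876  Neff=5.9944  idx=[0, 1, 2, 2, 3, 4, 4, 6]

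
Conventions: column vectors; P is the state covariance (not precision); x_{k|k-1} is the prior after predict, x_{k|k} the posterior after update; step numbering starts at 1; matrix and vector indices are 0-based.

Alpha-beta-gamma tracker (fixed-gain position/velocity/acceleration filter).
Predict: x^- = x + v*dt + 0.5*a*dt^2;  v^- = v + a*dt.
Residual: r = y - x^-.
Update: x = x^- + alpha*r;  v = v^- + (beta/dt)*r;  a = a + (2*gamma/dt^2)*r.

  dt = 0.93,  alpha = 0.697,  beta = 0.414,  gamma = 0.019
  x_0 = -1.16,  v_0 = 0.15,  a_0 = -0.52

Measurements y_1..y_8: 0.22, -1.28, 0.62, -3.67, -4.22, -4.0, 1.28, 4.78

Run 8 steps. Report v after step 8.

step 1: x_pred=-1.2454  r=1.4654  x^+=-0.2240  v^+=0.3187  a^+=-0.4556
step 2: x_pred=-0.1246  r=-1.1554  x^+=-0.9299  v^+=-0.6193  a^+=-0.5064
step 3: x_pred=-1.7249  r=2.3449  x^+=-0.0905  v^+=-0.0464  a^+=-0.4034
step 4: x_pred=-0.3081  r=-3.3619  x^+=-2.6513  v^+=-1.9181  a^+=-0.5511
step 5: x_pred=-4.6735  r=0.4535  x^+=-4.3574  v^+=-2.2287  a^+=-0.5311
step 6: x_pred=-6.6598  r=2.6598  x^+=-4.8059  v^+=-1.5386  a^+=-0.4143
step 7: x_pred=-6.4160  r=7.6960  x^+=-1.0519  v^+=1.5020  a^+=-0.0761
step 8: x_pred=0.3121  r=4.4679  x^+=3.4262  v^+=3.4202  a^+=0.1202

v_post = 3.4202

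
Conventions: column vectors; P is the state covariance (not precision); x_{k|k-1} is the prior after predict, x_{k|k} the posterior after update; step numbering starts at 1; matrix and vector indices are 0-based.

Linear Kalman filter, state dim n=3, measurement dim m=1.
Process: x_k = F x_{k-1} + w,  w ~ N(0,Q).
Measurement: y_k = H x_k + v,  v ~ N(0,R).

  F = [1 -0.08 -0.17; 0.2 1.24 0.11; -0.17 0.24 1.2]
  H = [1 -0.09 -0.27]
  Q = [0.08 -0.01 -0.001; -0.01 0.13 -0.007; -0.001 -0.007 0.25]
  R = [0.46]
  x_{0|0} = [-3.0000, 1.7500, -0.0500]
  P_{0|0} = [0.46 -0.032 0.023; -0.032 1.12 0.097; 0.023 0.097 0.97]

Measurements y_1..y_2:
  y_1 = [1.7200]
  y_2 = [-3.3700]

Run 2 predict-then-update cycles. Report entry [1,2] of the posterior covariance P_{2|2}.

P_post[1,2] = 0.6319

step 1: x^-=[-3.1315, 1.5645, 0.8700]  P^-=[0.5751 -0.1060 -0.2917; -0.1060 1.8939 0.5959; -0.2917 0.5959 1.7737]  S=[1.3853]  K=[0.4789; -0.3157; -0.5950]  nu=[5.2272]  x^+=[-0.6282, -0.0856, -2.2400]  P^+=[0.2574 0.1035 0.1030; 0.1035 1.7558 0.3357; 0.1030 0.3357 1.2833]
step 2: x^-=[-0.2405, -0.4781, -2.6018]  P^-=[0.3433 -0.0959 -0.2334; -0.0959 3.0030 1.1905; -0.2334 1.1905 2.3494]  S=[1.2000]  K=[0.3458; -0.5730; -0.8124]  nu=[-3.8750]  x^+=[-1.5804, 1.7424, 0.5461]  P^+=[0.1998 0.1418 0.1037; 0.1418 2.6089 0.6319; 0.1037 0.6319 1.5575]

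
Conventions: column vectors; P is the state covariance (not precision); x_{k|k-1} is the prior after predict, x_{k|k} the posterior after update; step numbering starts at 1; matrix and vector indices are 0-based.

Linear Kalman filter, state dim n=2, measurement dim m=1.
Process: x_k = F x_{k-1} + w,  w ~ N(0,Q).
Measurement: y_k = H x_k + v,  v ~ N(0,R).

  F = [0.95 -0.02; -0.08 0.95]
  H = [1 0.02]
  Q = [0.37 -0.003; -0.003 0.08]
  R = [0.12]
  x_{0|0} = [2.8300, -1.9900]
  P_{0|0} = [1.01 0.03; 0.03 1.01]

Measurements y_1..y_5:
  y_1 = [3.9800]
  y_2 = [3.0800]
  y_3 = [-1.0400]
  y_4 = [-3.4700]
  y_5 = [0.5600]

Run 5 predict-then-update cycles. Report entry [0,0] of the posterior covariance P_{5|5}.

P_post[0,0] = 0.0957

step 1: x^-=[2.7283, -2.1169]  P^-=[1.2808 -0.0718; -0.0718 0.9934]  S=[1.3983]  K=[0.9149; -0.0372]  nu=[1.2940]  x^+=[3.9122, -2.1650]  P^+=[0.1103 -0.0243; -0.0243 0.9915]
step 2: x^-=[3.7599, -2.3697]  P^-=[0.4708 -0.0522; -0.0522 0.9792]  S=[0.5891]  K=[0.7974; -0.0553]  nu=[-0.6325]  x^+=[3.2555, -2.3347]  P^+=[0.0962 -0.0262; -0.0262 0.9774]
step 3: x^-=[3.1395, -2.4784]  P^-=[0.4582 -0.0526; -0.0526 0.9667]  S=[0.5765]  K=[0.7930; -0.0576]  nu=[-4.1299]  x^+=[-0.1356, -2.2404]  P^+=[0.0957 -0.0262; -0.0262 0.9648]
step 4: x^-=[-0.0840, -2.1175]  P^-=[0.4577 -0.0523; -0.0523 0.9553]  S=[0.5760]  K=[0.7928; -0.0576]  nu=[-3.3437]  x^+=[-2.7349, -1.9249]  P^+=[0.0957 -0.0260; -0.0260 0.9534]
step 5: x^-=[-2.5597, -1.6098]  P^-=[0.4577 -0.0519; -0.0519 0.9450]  S=[0.5760]  K=[0.7928; -0.0573]  nu=[3.1519]  x^+=[-0.0608, -1.7903]  P^+=[0.0957 -0.0257; -0.0257 0.9431]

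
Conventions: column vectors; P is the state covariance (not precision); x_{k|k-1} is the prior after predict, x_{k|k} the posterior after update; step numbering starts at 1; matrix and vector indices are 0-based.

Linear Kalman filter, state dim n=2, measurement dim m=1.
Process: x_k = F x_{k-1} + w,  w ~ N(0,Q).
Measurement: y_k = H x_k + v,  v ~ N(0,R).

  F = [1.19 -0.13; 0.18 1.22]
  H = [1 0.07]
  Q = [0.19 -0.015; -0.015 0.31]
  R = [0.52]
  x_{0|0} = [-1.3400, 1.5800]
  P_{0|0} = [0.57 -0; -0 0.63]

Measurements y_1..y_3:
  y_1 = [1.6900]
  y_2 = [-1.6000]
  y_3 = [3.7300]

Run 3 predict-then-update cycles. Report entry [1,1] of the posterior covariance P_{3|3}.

P_post[1,1] = 3.3883

step 1: x^-=[-1.8000, 1.6864]  P^-=[1.0078 0.0072; 0.0072 1.2662]  S=[1.5350]  K=[0.6569; 0.0624]  nu=[3.3720]  x^+=[0.4150, 1.8969]  P^+=[0.3455 -0.0558; -0.0558 1.2602]
step 2: x^-=[0.2472, 2.3889]  P^-=[0.7178 -0.2205; -0.2205 2.1724]  S=[1.2176]  K=[0.5768; -0.0562]  nu=[-2.0144]  x^+=[-0.9148, 2.5021]  P^+=[0.3126 -0.1810; -0.1810 2.1685]
step 3: x^-=[-1.4139, 2.8879]  P^-=[0.7254 -0.5505; -0.5505 3.4682]  S=[1.1853]  K=[0.5795; -0.2596]  nu=[4.9417]  x^+=[1.4497, 1.6048]  P^+=[0.3274 -0.3722; -0.3722 3.3883]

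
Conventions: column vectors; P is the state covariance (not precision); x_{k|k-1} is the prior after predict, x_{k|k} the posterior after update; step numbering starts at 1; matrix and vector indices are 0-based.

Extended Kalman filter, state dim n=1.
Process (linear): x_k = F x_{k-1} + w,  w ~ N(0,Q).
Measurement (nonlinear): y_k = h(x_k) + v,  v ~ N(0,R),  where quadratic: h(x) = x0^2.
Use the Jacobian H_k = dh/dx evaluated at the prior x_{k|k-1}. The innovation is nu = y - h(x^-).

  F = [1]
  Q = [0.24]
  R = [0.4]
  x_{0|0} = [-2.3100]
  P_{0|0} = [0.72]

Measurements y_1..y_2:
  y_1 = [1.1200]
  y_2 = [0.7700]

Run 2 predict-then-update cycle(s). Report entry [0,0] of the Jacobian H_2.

step 1: x^-=[-2.3100]  P^-=[0.9600]  H_jac=[-4.6200]  S=[20.8906]  K=[-0.2123]  nu=[-4.2161]  x^+=[-1.4149]  P^+=[0.0184]
step 2: x^-=[-1.4149]  P^-=[0.2584]  H_jac=[-2.8298]  S=[2.4691]  K=[-0.2961]  nu=[-1.2319]  x^+=[-1.0501]  P^+=[0.0419]

H_jac[0,0] = -2.8298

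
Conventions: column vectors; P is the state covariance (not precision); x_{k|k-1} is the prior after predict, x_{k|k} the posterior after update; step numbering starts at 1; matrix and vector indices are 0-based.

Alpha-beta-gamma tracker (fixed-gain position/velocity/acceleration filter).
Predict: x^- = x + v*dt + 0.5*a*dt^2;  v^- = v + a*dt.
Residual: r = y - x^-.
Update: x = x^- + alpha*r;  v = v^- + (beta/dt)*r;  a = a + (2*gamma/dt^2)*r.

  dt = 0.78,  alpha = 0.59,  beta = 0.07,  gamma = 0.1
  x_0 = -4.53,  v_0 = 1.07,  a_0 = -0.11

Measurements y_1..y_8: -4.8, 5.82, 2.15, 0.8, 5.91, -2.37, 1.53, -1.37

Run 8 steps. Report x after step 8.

step 1: x_pred=-3.7289  r=-1.0711  x^+=-4.3608  v^+=0.8881  a^+=-0.4621
step 2: x_pred=-3.8087  r=9.6287  x^+=1.8722  v^+=1.3917  a^+=2.7031
step 3: x_pred=3.7801  r=-1.6301  x^+=2.8183  v^+=3.3539  a^+=2.1673
step 4: x_pred=6.0937  r=-5.2937  x^+=2.9704  v^+=4.5693  a^+=0.4271
step 5: x_pred=6.6644  r=-0.7544  x^+=6.2193  v^+=4.8347  a^+=0.1791
step 6: x_pred=10.0449  r=-12.4149  x^+=2.7201  v^+=3.8603  a^+=-3.9021
step 7: x_pred=4.5441  r=-3.0141  x^+=2.7658  v^+=0.5462  a^+=-4.8929
step 8: x_pred=1.7034  r=-3.0734  x^+=-0.1099  v^+=-3.5461  a^+=-5.9032

x_post = -0.1099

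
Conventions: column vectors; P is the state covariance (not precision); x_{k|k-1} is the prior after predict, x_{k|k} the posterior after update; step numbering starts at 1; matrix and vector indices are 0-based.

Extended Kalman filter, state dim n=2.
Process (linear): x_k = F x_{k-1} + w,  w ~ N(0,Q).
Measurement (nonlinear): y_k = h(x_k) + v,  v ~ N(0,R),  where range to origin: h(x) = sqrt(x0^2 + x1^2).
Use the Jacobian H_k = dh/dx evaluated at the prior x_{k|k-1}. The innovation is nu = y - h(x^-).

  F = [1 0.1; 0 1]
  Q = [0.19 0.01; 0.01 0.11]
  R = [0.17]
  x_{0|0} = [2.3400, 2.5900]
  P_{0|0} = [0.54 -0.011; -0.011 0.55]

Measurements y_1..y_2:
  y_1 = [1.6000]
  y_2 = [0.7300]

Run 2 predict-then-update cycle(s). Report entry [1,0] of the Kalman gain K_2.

K[1,0] = 0.4130

step 1: x^-=[2.5990, 2.5900]  P^-=[0.7333 0.0540; 0.0540 0.6600]  H_jac=[0.7083 0.7059]  S=[0.9208]  K=[0.6055; 0.5475]  nu=[-2.0692]  x^+=[1.3461, 1.4571]  P^+=[0.3957 -0.2513; -0.2513 0.3840]
step 2: x^-=[1.4918, 1.4571]  P^-=[0.5393 -0.2029; -0.2029 0.4940]  H_jac=[0.7154 0.6987]  S=[0.4844]  K=[0.5039; 0.4130]  nu=[-1.3553]  x^+=[0.8089, 0.8973]  P^+=[0.4163 -0.3037; -0.3037 0.4114]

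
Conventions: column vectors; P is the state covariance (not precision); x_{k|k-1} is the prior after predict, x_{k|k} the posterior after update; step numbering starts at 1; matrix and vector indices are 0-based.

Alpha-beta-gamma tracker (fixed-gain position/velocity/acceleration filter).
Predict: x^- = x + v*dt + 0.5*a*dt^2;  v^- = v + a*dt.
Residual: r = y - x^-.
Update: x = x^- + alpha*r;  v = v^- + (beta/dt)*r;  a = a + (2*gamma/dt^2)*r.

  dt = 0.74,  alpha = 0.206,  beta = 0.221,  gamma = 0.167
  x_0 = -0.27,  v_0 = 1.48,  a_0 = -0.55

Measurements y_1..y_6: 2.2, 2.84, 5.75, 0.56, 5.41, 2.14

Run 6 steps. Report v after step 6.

step 1: x_pred=0.6746  r=1.5254  x^+=0.9888  v^+=1.5286  a^+=0.3804
step 2: x_pred=2.2241  r=0.6159  x^+=2.3510  v^+=1.9940  a^+=0.7560
step 3: x_pred=4.0335  r=1.7165  x^+=4.3871  v^+=3.0661  a^+=1.8030
step 4: x_pred=7.1497  r=-6.5897  x^+=5.7922  v^+=2.4323  a^+=-2.2163
step 5: x_pred=6.9852  r=-1.5752  x^+=6.6607  v^+=0.3218  a^+=-3.1771
step 6: x_pred=6.0290  r=-3.8890  x^+=5.2278  v^+=-3.1907  a^+=-5.5491

v_post = -3.1907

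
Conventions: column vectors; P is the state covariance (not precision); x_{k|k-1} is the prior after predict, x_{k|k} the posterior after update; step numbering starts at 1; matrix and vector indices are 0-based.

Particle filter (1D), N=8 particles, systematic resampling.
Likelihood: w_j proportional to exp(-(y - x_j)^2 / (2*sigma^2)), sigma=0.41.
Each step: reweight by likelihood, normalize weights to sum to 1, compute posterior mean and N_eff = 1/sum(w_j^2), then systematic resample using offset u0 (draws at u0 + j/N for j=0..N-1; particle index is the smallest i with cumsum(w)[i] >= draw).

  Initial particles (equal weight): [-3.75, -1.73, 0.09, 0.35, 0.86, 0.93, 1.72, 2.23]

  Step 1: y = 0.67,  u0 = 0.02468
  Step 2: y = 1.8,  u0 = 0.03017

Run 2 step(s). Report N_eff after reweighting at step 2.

N_eff = 4.9168

step 1: w=[0.0000, 0.0000, 0.1286, 0.2579, 0.3141, 0.2860, 0.0132, 0.0003]  mean=0.6612  Neff=3.7925  idx=[2, 3, 3, 4, 4, 4, 5, 5]
step 2: w=[0.0004, 0.0045, 0.0045, 0.1675, 0.1675, 0.1675, 0.2441, 0.2441]  mean=0.8893  Neff=4.9168  idx=[3, 3, 4, 5, 6, 6, 7, 7]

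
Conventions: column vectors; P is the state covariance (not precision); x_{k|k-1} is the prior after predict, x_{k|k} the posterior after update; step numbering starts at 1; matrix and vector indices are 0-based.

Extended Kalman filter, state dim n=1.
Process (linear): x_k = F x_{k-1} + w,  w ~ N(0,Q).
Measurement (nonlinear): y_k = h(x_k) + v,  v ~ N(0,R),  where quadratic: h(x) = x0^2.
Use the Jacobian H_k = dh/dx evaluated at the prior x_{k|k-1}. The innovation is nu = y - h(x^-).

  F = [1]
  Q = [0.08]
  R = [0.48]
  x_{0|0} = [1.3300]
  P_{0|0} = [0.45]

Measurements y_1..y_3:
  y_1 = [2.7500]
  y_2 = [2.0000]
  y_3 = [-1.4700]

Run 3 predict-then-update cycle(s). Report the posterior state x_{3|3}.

step 1: x^-=[1.3300]  P^-=[0.5300]  H_jac=[2.6600]  S=[4.2301]  K=[0.3333]  nu=[0.9811]  x^+=[1.6570]  P^+=[0.0601]
step 2: x^-=[1.6570]  P^-=[0.1401]  H_jac=[3.3140]  S=[2.0191]  K=[0.2300]  nu=[-0.7456]  x^+=[1.4855]  P^+=[0.0333]
step 3: x^-=[1.4855]  P^-=[0.1133]  H_jac=[2.9710]  S=[1.4802]  K=[0.2274]  nu=[-3.6767]  x^+=[0.6493]  P^+=[0.0367]

x_post = [0.6493]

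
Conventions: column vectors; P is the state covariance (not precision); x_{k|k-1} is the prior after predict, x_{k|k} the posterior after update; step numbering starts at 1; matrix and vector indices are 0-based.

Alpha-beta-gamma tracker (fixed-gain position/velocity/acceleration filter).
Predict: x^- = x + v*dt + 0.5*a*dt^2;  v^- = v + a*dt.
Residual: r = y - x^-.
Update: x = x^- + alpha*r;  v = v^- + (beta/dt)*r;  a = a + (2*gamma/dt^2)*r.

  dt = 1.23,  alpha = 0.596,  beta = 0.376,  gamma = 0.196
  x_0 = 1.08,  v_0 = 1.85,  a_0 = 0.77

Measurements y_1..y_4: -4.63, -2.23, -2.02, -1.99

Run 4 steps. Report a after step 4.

a_post = 0.6344

step 1: x_pred=3.9380  r=-8.5680  x^+=-1.1685  v^+=0.1779  a^+=-1.4500
step 2: x_pred=-2.0465  r=-0.1835  x^+=-2.1559  v^+=-1.6616  a^+=-1.4975
step 3: x_pred=-5.3325  r=3.3125  x^+=-3.3583  v^+=-2.4910  a^+=-0.6393
step 4: x_pred=-6.9058  r=4.9158  x^+=-3.9760  v^+=-1.7746  a^+=0.6344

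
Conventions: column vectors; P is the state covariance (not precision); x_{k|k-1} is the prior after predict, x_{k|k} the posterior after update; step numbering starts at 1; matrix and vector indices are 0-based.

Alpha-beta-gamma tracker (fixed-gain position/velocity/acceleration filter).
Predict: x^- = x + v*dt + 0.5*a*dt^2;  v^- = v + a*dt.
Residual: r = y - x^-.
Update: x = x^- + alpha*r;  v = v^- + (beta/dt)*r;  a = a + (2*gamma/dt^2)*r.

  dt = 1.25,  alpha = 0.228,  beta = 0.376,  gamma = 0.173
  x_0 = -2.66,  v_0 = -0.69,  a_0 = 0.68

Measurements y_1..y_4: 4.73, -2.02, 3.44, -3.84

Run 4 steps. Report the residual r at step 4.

resid = -15.5735

step 1: x_pred=-2.9912  r=7.7213  x^+=-1.2308  v^+=2.4826  a^+=2.3898
step 2: x_pred=3.7394  r=-5.7594  x^+=2.4263  v^+=3.7374  a^+=1.1144
step 3: x_pred=7.9686  r=-4.5286  x^+=6.9361  v^+=3.7682  a^+=0.1116
step 4: x_pred=11.7335  r=-15.5735  x^+=8.1828  v^+=-0.7768  a^+=-3.3370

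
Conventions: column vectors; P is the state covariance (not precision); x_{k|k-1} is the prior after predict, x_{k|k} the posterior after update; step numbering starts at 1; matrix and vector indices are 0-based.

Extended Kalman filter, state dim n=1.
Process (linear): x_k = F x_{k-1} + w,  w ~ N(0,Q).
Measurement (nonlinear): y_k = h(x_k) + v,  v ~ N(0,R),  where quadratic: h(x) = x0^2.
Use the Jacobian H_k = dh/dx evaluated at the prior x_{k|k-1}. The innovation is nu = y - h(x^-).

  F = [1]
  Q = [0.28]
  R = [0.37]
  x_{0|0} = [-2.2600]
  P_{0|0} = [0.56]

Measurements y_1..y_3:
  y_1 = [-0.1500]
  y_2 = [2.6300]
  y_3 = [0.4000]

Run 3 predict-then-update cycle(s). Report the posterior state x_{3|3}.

x_post = [-0.9949]

step 1: x^-=[-2.2600]  P^-=[0.8400]  H_jac=[-4.5200]  S=[17.5315]  K=[-0.2166]  nu=[-5.2576]  x^+=[-1.1214]  P^+=[0.0177]
step 2: x^-=[-1.1214]  P^-=[0.2977]  H_jac=[-2.2427]  S=[1.8675]  K=[-0.3575]  nu=[1.3725]  x^+=[-1.6121]  P^+=[0.0590]
step 3: x^-=[-1.6121]  P^-=[0.3390]  H_jac=[-3.2242]  S=[3.8940]  K=[-0.2807]  nu=[-2.1989]  x^+=[-0.9949]  P^+=[0.0322]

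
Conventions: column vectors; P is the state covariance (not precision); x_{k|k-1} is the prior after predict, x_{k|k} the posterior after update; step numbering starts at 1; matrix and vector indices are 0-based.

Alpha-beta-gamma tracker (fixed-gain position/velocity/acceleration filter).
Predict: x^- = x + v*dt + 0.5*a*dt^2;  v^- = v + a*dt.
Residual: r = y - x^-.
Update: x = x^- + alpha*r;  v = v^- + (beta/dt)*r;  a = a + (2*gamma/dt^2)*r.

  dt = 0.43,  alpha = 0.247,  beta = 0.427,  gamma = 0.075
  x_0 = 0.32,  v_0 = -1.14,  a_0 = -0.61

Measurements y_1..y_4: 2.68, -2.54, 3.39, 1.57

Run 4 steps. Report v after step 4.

v_post = 2.6174

step 1: x_pred=-0.2266  r=2.9066  x^+=0.4913  v^+=1.4840  a^+=1.7480
step 2: x_pred=1.2911  r=-3.8311  x^+=0.3448  v^+=-1.5687  a^+=-1.3600
step 3: x_pred=-0.4555  r=3.8455  x^+=0.4944  v^+=1.6652  a^+=1.7597
step 4: x_pred=1.3731  r=0.1969  x^+=1.4217  v^+=2.6174  a^+=1.9194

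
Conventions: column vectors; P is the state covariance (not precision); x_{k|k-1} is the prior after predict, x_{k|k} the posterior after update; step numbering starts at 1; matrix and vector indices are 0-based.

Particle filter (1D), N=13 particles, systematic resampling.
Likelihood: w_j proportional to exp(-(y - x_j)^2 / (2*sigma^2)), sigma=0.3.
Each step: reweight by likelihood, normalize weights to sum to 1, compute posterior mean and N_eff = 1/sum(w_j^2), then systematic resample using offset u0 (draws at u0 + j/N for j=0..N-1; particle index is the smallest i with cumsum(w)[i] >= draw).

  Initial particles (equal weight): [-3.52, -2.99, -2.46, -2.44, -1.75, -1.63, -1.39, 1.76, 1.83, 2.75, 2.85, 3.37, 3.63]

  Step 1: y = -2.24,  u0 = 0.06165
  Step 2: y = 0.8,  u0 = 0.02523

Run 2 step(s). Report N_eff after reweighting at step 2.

step 1: w=[0.0001, 0.0218, 0.3789, 0.3970, 0.1306, 0.0627, 0.0090, 0.0000, 0.0000, 0.0000, 0.0000, 0.0000, 0.0000]  mean=-2.3093  Neff=3.0989  idx=[2, 2, 2, 2, 2, 3, 3, 3, 3, 3, 4, 4, 5]
step 2: w=[0.0000, 0.0000, 0.0000, 0.0000, 0.0000, 0.0000, 0.0000, 0.0000, 0.0000, 0.0000, 0.0337, 0.0337, 0.9326]  mean=-1.6381  Neff=1.1468  idx=[10, 12, 12, 12, 12, 12, 12, 12, 12, 12, 12, 12, 12]

N_eff = 1.1468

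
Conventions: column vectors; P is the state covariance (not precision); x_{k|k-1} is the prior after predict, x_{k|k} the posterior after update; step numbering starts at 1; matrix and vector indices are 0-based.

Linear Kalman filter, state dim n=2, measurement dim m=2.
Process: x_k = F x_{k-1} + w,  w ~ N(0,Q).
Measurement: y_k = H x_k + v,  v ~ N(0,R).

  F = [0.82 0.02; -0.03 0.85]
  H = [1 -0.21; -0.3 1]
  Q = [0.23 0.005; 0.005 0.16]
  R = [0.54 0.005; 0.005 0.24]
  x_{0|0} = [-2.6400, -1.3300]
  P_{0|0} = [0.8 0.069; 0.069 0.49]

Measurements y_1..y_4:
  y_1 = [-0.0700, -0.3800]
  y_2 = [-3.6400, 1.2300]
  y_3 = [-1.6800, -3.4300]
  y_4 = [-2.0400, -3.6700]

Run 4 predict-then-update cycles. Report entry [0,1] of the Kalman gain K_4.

step 1: x^-=[-2.1914, -1.0513]  P^-=[0.7704 0.0417; 0.0417 0.5112]  S=[1.3154 -0.2891; -0.2891 0.7955]  K=[0.5724 -0.0301; 0.0955 0.6616]  nu=[1.9006, 0.0139]  x^+=[-1.1039, -0.8606]  P^+=[0.3287 0.0943; 0.0943 0.1875]
step 2: x^-=[-0.9224, -0.6984]  P^-=[0.4542 0.0658; 0.0658 0.2910]  S=[0.9794 -0.1225; -0.1225 0.5324]  K=[0.4459 -0.0299; 0.0705 0.5257]  nu=[-2.8642, 1.6516]  x^+=[-2.2490, -0.0320]  P^+=[0.2557 0.0718; 0.0718 0.1481]
step 3: x^-=[-1.8448, 0.0403]  P^-=[0.4044 0.0512; 0.0512 0.2635]  S=[0.9345 -0.1172; -0.1172 0.5092]  K=[0.4159 -0.0419; 0.0584 0.5008]  nu=[0.1732, -4.0237]  x^+=[-1.6041, -1.9648]  P^+=[0.2377 0.0633; 0.0633 0.1395]
step 4: x^-=[-1.3546, -1.6219]  P^-=[0.3920 0.0456; 0.0456 0.2578]  S=[0.9242 -0.1182; -0.1182 0.5057]  K=[0.4077 -0.0470; 0.0542 0.4953]  nu=[-1.0260, -2.4545]  x^+=[-1.6577, -2.8933]  P^+=[0.2327 0.0606; 0.0606 0.1373]

K[0,1] = -0.0470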